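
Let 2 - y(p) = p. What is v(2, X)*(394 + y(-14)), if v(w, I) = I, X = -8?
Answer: -3280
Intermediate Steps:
y(p) = 2 - p
v(2, X)*(394 + y(-14)) = -8*(394 + (2 - 1*(-14))) = -8*(394 + (2 + 14)) = -8*(394 + 16) = -8*410 = -3280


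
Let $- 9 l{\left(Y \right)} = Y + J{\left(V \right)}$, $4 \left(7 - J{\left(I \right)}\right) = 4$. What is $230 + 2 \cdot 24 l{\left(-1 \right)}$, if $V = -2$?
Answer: $\frac{610}{3} \approx 203.33$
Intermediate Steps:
$J{\left(I \right)} = 6$ ($J{\left(I \right)} = 7 - 1 = 6$)
$l{\left(Y \right)} = - \frac{2}{3} - \frac{Y}{9}$ ($l{\left(Y \right)} = - \frac{Y + 6}{9} = - \frac{6 + Y}{9} = - \frac{2}{3} - \frac{Y}{9}$)
$230 + 2 \cdot 24 l{\left(-1 \right)} = 230 + 2 \cdot 24 \left(- \frac{2}{3} - - \frac{1}{9}\right) = 230 + 48 \left(- \frac{2}{3} + \frac{1}{9}\right) = 230 + 48 \left(- \frac{5}{9}\right) = 230 - \frac{80}{3} = \frac{610}{3}$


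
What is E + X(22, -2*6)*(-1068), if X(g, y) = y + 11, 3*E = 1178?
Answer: 4382/3 ≈ 1460.7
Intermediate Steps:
E = 1178/3 (E = (1/3)*1178 = 1178/3 ≈ 392.67)
X(g, y) = 11 + y
E + X(22, -2*6)*(-1068) = 1178/3 + (11 - 2*6)*(-1068) = 1178/3 + (11 - 12)*(-1068) = 1178/3 - 1*(-1068) = 1178/3 + 1068 = 4382/3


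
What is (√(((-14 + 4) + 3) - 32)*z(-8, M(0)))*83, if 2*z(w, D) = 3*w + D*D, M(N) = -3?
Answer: -1245*I*√39/2 ≈ -3887.5*I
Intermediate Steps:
z(w, D) = D²/2 + 3*w/2 (z(w, D) = (3*w + D*D)/2 = (3*w + D²)/2 = (D² + 3*w)/2 = D²/2 + 3*w/2)
(√(((-14 + 4) + 3) - 32)*z(-8, M(0)))*83 = (√(((-14 + 4) + 3) - 32)*((½)*(-3)² + (3/2)*(-8)))*83 = (√((-10 + 3) - 32)*((½)*9 - 12))*83 = (√(-7 - 32)*(9/2 - 12))*83 = (√(-39)*(-15/2))*83 = ((I*√39)*(-15/2))*83 = -15*I*√39/2*83 = -1245*I*√39/2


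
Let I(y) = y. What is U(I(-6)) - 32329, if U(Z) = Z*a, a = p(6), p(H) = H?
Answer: -32365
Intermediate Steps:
a = 6
U(Z) = 6*Z (U(Z) = Z*6 = 6*Z)
U(I(-6)) - 32329 = 6*(-6) - 32329 = -36 - 32329 = -32365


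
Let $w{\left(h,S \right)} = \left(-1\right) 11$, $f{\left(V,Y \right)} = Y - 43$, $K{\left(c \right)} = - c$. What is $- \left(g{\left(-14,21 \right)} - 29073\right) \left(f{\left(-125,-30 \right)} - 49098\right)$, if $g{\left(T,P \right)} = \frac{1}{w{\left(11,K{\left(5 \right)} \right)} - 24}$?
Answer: $- \frac{50034246076}{35} \approx -1.4295 \cdot 10^{9}$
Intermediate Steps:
$f{\left(V,Y \right)} = -43 + Y$
$w{\left(h,S \right)} = -11$
$g{\left(T,P \right)} = - \frac{1}{35}$ ($g{\left(T,P \right)} = \frac{1}{-11 - 24} = \frac{1}{-35} = - \frac{1}{35}$)
$- \left(g{\left(-14,21 \right)} - 29073\right) \left(f{\left(-125,-30 \right)} - 49098\right) = - \left(- \frac{1}{35} - 29073\right) \left(\left(-43 - 30\right) - 49098\right) = - \frac{\left(-1017556\right) \left(-73 - 49098\right)}{35} = - \frac{\left(-1017556\right) \left(-49171\right)}{35} = \left(-1\right) \frac{50034246076}{35} = - \frac{50034246076}{35}$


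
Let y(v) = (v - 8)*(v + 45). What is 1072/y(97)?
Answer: 536/6319 ≈ 0.084823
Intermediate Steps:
y(v) = (-8 + v)*(45 + v)
1072/y(97) = 1072/(-360 + 97² + 37*97) = 1072/(-360 + 9409 + 3589) = 1072/12638 = 1072*(1/12638) = 536/6319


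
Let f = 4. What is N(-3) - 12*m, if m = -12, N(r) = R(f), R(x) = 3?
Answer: 147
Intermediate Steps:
N(r) = 3
N(-3) - 12*m = 3 - 12*(-12) = 3 + 144 = 147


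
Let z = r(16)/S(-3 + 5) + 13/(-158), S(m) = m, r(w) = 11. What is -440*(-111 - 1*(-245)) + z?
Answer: -4657412/79 ≈ -58955.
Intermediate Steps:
z = 428/79 (z = 11/(-3 + 5) + 13/(-158) = 11/2 + 13*(-1/158) = 11*(1/2) - 13/158 = 11/2 - 13/158 = 428/79 ≈ 5.4177)
-440*(-111 - 1*(-245)) + z = -440*(-111 - 1*(-245)) + 428/79 = -440*(-111 + 245) + 428/79 = -440*134 + 428/79 = -58960 + 428/79 = -4657412/79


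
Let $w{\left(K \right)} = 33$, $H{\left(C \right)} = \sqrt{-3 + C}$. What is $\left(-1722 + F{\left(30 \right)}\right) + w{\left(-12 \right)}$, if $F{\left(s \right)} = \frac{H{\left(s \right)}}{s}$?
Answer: $-1689 + \frac{\sqrt{3}}{10} \approx -1688.8$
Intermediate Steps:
$F{\left(s \right)} = \frac{\sqrt{-3 + s}}{s}$
$\left(-1722 + F{\left(30 \right)}\right) + w{\left(-12 \right)} = \left(-1722 + \frac{\sqrt{-3 + 30}}{30}\right) + 33 = \left(-1722 + \frac{\sqrt{27}}{30}\right) + 33 = \left(-1722 + \frac{3 \sqrt{3}}{30}\right) + 33 = \left(-1722 + \frac{\sqrt{3}}{10}\right) + 33 = -1689 + \frac{\sqrt{3}}{10}$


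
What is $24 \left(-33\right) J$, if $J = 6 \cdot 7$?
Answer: $-33264$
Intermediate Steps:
$J = 42$
$24 \left(-33\right) J = 24 \left(-33\right) 42 = \left(-792\right) 42 = -33264$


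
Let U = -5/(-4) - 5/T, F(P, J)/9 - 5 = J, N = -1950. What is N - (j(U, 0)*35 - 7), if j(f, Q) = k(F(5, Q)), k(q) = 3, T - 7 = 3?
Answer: -2048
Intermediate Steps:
T = 10 (T = 7 + 3 = 10)
F(P, J) = 45 + 9*J
U = ¾ (U = -5/(-4) - 5/10 = -5*(-¼) - 5*⅒ = 5/4 - ½ = ¾ ≈ 0.75000)
j(f, Q) = 3
N - (j(U, 0)*35 - 7) = -1950 - (3*35 - 7) = -1950 - (105 - 7) = -1950 - 1*98 = -1950 - 98 = -2048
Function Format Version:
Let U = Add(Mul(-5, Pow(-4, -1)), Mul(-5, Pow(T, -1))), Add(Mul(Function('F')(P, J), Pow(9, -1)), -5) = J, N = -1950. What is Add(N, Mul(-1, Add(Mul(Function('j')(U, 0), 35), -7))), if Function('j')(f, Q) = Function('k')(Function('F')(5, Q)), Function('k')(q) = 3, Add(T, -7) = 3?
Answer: -2048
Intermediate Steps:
T = 10 (T = Add(7, 3) = 10)
Function('F')(P, J) = Add(45, Mul(9, J))
U = Rational(3, 4) (U = Add(Mul(-5, Pow(-4, -1)), Mul(-5, Pow(10, -1))) = Add(Mul(-5, Rational(-1, 4)), Mul(-5, Rational(1, 10))) = Add(Rational(5, 4), Rational(-1, 2)) = Rational(3, 4) ≈ 0.75000)
Function('j')(f, Q) = 3
Add(N, Mul(-1, Add(Mul(Function('j')(U, 0), 35), -7))) = Add(-1950, Mul(-1, Add(Mul(3, 35), -7))) = Add(-1950, Mul(-1, Add(105, -7))) = Add(-1950, Mul(-1, 98)) = Add(-1950, -98) = -2048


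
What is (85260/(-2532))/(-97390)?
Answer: 1421/4109858 ≈ 0.00034575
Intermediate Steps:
(85260/(-2532))/(-97390) = (85260*(-1/2532))*(-1/97390) = -7105/211*(-1/97390) = 1421/4109858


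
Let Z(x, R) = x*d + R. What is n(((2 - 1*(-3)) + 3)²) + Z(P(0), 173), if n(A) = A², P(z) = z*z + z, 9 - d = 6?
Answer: 4269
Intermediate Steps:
d = 3 (d = 9 - 1*6 = 9 - 6 = 3)
P(z) = z + z² (P(z) = z² + z = z + z²)
Z(x, R) = R + 3*x (Z(x, R) = x*3 + R = 3*x + R = R + 3*x)
n(((2 - 1*(-3)) + 3)²) + Z(P(0), 173) = (((2 - 1*(-3)) + 3)²)² + (173 + 3*(0*(1 + 0))) = (((2 + 3) + 3)²)² + (173 + 3*(0*1)) = ((5 + 3)²)² + (173 + 3*0) = (8²)² + (173 + 0) = 64² + 173 = 4096 + 173 = 4269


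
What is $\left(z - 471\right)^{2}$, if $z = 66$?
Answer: $164025$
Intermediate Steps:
$\left(z - 471\right)^{2} = \left(66 - 471\right)^{2} = \left(-405\right)^{2} = 164025$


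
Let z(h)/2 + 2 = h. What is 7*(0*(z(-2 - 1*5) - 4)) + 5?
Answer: 5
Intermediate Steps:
z(h) = -4 + 2*h
7*(0*(z(-2 - 1*5) - 4)) + 5 = 7*(0*((-4 + 2*(-2 - 1*5)) - 4)) + 5 = 7*(0*((-4 + 2*(-2 - 5)) - 4)) + 5 = 7*(0*((-4 + 2*(-7)) - 4)) + 5 = 7*(0*((-4 - 14) - 4)) + 5 = 7*(0*(-18 - 4)) + 5 = 7*(0*(-22)) + 5 = 7*0 + 5 = 0 + 5 = 5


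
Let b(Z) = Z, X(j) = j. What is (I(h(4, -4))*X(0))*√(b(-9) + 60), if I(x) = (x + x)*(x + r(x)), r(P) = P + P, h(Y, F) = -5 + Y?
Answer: 0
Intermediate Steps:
r(P) = 2*P
I(x) = 6*x² (I(x) = (x + x)*(x + 2*x) = (2*x)*(3*x) = 6*x²)
(I(h(4, -4))*X(0))*√(b(-9) + 60) = ((6*(-5 + 4)²)*0)*√(-9 + 60) = ((6*(-1)²)*0)*√51 = ((6*1)*0)*√51 = (6*0)*√51 = 0*√51 = 0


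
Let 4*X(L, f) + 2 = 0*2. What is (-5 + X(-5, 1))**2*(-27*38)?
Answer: -62073/2 ≈ -31037.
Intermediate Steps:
X(L, f) = -1/2 (X(L, f) = -1/2 + (0*2)/4 = -1/2 + (1/4)*0 = -1/2 + 0 = -1/2)
(-5 + X(-5, 1))**2*(-27*38) = (-5 - 1/2)**2*(-27*38) = (-11/2)**2*(-1026) = (121/4)*(-1026) = -62073/2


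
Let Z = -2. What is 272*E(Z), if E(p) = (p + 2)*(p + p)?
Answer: 0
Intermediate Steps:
E(p) = 2*p*(2 + p) (E(p) = (2 + p)*(2*p) = 2*p*(2 + p))
272*E(Z) = 272*(2*(-2)*(2 - 2)) = 272*(2*(-2)*0) = 272*0 = 0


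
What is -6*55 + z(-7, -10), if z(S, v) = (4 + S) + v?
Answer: -343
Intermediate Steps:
z(S, v) = 4 + S + v
-6*55 + z(-7, -10) = -6*55 + (4 - 7 - 10) = -330 - 13 = -343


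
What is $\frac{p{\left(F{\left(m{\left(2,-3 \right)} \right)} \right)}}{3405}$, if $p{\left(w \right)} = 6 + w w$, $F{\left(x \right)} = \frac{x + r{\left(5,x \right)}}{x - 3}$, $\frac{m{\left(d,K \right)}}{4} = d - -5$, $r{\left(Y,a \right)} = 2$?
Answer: $\frac{62}{28375} \approx 0.002185$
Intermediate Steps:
$m{\left(d,K \right)} = 20 + 4 d$ ($m{\left(d,K \right)} = 4 \left(d - -5\right) = 4 \left(d + 5\right) = 4 \left(5 + d\right) = 20 + 4 d$)
$F{\left(x \right)} = \frac{2 + x}{-3 + x}$ ($F{\left(x \right)} = \frac{x + 2}{x - 3} = \frac{2 + x}{-3 + x}$)
$p{\left(w \right)} = 6 + w^{2}$
$\frac{p{\left(F{\left(m{\left(2,-3 \right)} \right)} \right)}}{3405} = \frac{6 + \left(\frac{2 + \left(20 + 4 \cdot 2\right)}{-3 + \left(20 + 4 \cdot 2\right)}\right)^{2}}{3405} = \left(6 + \left(\frac{2 + \left(20 + 8\right)}{-3 + \left(20 + 8\right)}\right)^{2}\right) \frac{1}{3405} = \left(6 + \left(\frac{2 + 28}{-3 + 28}\right)^{2}\right) \frac{1}{3405} = \left(6 + \left(\frac{1}{25} \cdot 30\right)^{2}\right) \frac{1}{3405} = \left(6 + \left(\frac{6}{5}\right)^{2}\right) \frac{1}{3405} = \left(6 + \frac{36}{25}\right) \frac{1}{3405} = \frac{186}{25} \cdot \frac{1}{3405} = \frac{62}{28375}$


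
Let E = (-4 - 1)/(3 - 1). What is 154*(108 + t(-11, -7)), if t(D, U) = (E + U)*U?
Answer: 26873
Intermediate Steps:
E = -5/2 ≈ -2.5000
t(D, U) = U*(-5/2 + U) (t(D, U) = (-5/2 + U)*U = U*(-5/2 + U))
154*(108 + t(-11, -7)) = 154*(108 + (½)*(-7)*(-5 + 2*(-7))) = 154*(108 + (½)*(-7)*(-5 - 14)) = 154*(108 + (½)*(-7)*(-19)) = 154*(108 + 133/2) = 154*(349/2) = 26873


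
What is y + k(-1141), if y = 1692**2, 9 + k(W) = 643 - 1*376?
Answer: 2863122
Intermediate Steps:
k(W) = 258 (k(W) = -9 + (643 - 1*376) = -9 + (643 - 376) = -9 + 267 = 258)
y = 2862864
y + k(-1141) = 2862864 + 258 = 2863122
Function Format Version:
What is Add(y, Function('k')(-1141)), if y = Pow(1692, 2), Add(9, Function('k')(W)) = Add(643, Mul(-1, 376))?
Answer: 2863122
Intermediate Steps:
Function('k')(W) = 258 (Function('k')(W) = Add(-9, Add(643, Mul(-1, 376))) = Add(-9, Add(643, -376)) = Add(-9, 267) = 258)
y = 2862864
Add(y, Function('k')(-1141)) = Add(2862864, 258) = 2863122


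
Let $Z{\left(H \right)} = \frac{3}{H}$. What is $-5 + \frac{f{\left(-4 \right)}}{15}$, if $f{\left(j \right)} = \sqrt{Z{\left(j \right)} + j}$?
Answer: $-5 + \frac{i \sqrt{19}}{30} \approx -5.0 + 0.1453 i$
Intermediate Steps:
$f{\left(j \right)} = \sqrt{j + \frac{3}{j}}$ ($f{\left(j \right)} = \sqrt{\frac{3}{j} + j} = \sqrt{j + \frac{3}{j}}$)
$-5 + \frac{f{\left(-4 \right)}}{15} = -5 + \frac{\sqrt{-4 + \frac{3}{-4}}}{15} = -5 + \frac{\sqrt{-4 + 3 \left(- \frac{1}{4}\right)}}{15} = -5 + \frac{\sqrt{-4 - \frac{3}{4}}}{15} = -5 + \frac{\sqrt{- \frac{19}{4}}}{15} = -5 + \frac{\frac{1}{2} i \sqrt{19}}{15} = -5 + \frac{i \sqrt{19}}{30}$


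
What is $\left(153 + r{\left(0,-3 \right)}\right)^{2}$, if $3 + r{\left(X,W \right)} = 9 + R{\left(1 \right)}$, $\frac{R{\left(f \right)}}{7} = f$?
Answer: $27556$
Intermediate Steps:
$R{\left(f \right)} = 7 f$
$r{\left(X,W \right)} = 13$ ($r{\left(X,W \right)} = -3 + \left(9 + 7 \cdot 1\right) = -3 + \left(9 + 7\right) = -3 + 16 = 13$)
$\left(153 + r{\left(0,-3 \right)}\right)^{2} = \left(153 + 13\right)^{2} = 166^{2} = 27556$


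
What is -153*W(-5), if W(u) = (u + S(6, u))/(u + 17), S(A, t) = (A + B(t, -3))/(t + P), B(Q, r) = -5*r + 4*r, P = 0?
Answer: 867/10 ≈ 86.700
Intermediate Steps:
B(Q, r) = -r
S(A, t) = (3 + A)/t (S(A, t) = (A - 1*(-3))/(t + 0) = (A + 3)/t = (3 + A)/t)
W(u) = (u + 9/u)/(17 + u) (W(u) = (u + (3 + 6)/u)/(u + 17) = (u + 9/u)/(17 + u))
-153*W(-5) = -153*(9 + (-5)²)/((-5)*(17 - 5)) = -(-153)*(9 + 25)/(5*12) = -(-153)*34/(5*12) = -153*(-17/30) = 867/10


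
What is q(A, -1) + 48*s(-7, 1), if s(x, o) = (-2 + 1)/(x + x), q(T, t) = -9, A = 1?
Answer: -39/7 ≈ -5.5714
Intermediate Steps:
s(x, o) = -1/(2*x)
q(A, -1) + 48*s(-7, 1) = -9 + 48*(-1/2/(-7)) = -9 + 48*(-1/2*(-1/7)) = -9 + 48*(1/14) = -9 + 24/7 = -39/7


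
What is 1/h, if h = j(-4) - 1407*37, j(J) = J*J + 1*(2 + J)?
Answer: -1/52045 ≈ -1.9214e-5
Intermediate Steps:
j(J) = 2 + J + J² (j(J) = J² + (2 + J) = 2 + J + J²)
h = -52045 (h = (2 - 4 + (-4)²) - 1407*37 = (2 - 4 + 16) - 52059 = 14 - 52059 = -52045)
1/h = 1/(-52045) = -1/52045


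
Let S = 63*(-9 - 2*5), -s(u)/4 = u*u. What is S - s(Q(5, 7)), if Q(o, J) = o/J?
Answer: -58553/49 ≈ -1195.0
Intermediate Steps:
s(u) = -4*u² (s(u) = -4*u*u = -4*u²)
S = -1197 (S = 63*(-9 - 10) = 63*(-19) = -1197)
S - s(Q(5, 7)) = -1197 - (-4)*(5/7)² = -1197 - (-4)*25/49 = -1197 - 1*(-100/49) = -1197 + 100/49 = -58553/49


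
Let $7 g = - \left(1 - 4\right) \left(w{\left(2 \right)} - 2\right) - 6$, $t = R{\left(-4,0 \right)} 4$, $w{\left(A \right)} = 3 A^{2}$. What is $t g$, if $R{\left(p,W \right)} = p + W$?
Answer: $- \frac{384}{7} \approx -54.857$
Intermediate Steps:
$R{\left(p,W \right)} = W + p$
$t = -16$ ($t = \left(0 - 4\right) 4 = \left(-4\right) 4 = -16$)
$g = \frac{24}{7}$ ($g = \frac{- \left(1 - 4\right) \left(3 \cdot 2^{2} - 2\right) - 6}{7} = \frac{- \left(-3\right) \left(3 \cdot 4 - 2\right) - 6}{7} = \frac{- \left(-3\right) \left(12 - 2\right) - 6}{7} = \frac{- \left(-3\right) 10 - 6}{7} = \frac{\left(-1\right) \left(-30\right) - 6}{7} = \frac{30 - 6}{7} = \frac{1}{7} \cdot 24 = \frac{24}{7} \approx 3.4286$)
$t g = \left(-16\right) \frac{24}{7} = - \frac{384}{7}$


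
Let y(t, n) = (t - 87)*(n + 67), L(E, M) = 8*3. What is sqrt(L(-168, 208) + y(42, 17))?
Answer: 2*I*sqrt(939) ≈ 61.286*I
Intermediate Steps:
L(E, M) = 24
y(t, n) = (-87 + t)*(67 + n)
sqrt(L(-168, 208) + y(42, 17)) = sqrt(24 + (-5829 - 87*17 + 67*42 + 17*42)) = sqrt(24 + (-5829 - 1479 + 2814 + 714)) = sqrt(24 - 3780) = sqrt(-3756) = 2*I*sqrt(939)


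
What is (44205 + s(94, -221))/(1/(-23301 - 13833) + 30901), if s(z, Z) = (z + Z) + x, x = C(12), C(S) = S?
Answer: 1637238060/1147477733 ≈ 1.4268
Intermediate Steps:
x = 12
s(z, Z) = 12 + Z + z (s(z, Z) = (z + Z) + 12 = (Z + z) + 12 = 12 + Z + z)
(44205 + s(94, -221))/(1/(-23301 - 13833) + 30901) = (44205 + (12 - 221 + 94))/(1/(-23301 - 13833) + 30901) = (44205 - 115)/(1/(-37134) + 30901) = 44090/(-1/37134 + 30901) = 44090/(1147477733/37134) = 44090*(37134/1147477733) = 1637238060/1147477733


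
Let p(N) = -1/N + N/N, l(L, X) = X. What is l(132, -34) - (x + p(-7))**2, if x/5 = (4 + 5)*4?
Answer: -1609490/49 ≈ -32847.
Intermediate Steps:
p(N) = 1 - 1/N (p(N) = -1/N + 1 = 1 - 1/N)
x = 180 (x = 5*((4 + 5)*4) = 5*(9*4) = 5*36 = 180)
l(132, -34) - (x + p(-7))**2 = -34 - (180 + (-1 - 7)/(-7))**2 = -34 - (180 - 1/7*(-8))**2 = -34 - (180 + 8/7)**2 = -34 - (1268/7)**2 = -34 - 1*1607824/49 = -34 - 1607824/49 = -1609490/49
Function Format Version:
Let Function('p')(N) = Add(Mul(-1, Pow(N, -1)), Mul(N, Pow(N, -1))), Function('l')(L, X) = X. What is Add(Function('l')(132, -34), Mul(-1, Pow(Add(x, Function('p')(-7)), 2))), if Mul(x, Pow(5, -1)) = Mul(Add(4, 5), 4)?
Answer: Rational(-1609490, 49) ≈ -32847.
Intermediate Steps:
Function('p')(N) = Add(1, Mul(-1, Pow(N, -1))) (Function('p')(N) = Add(Mul(-1, Pow(N, -1)), 1) = Add(1, Mul(-1, Pow(N, -1))))
x = 180 (x = Mul(5, Mul(Add(4, 5), 4)) = Mul(5, Mul(9, 4)) = Mul(5, 36) = 180)
Add(Function('l')(132, -34), Mul(-1, Pow(Add(x, Function('p')(-7)), 2))) = Add(-34, Mul(-1, Pow(Add(180, Mul(Pow(-7, -1), Add(-1, -7))), 2))) = Add(-34, Mul(-1, Pow(Add(180, Mul(Rational(-1, 7), -8)), 2))) = Add(-34, Mul(-1, Pow(Add(180, Rational(8, 7)), 2))) = Add(-34, Mul(-1, Pow(Rational(1268, 7), 2))) = Add(-34, Mul(-1, Rational(1607824, 49))) = Add(-34, Rational(-1607824, 49)) = Rational(-1609490, 49)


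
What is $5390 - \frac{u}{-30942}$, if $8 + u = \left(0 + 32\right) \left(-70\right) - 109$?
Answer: $\frac{166775023}{30942} \approx 5389.9$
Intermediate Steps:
$u = -2357$ ($u = -8 + \left(\left(0 + 32\right) \left(-70\right) - 109\right) = -8 + \left(32 \left(-70\right) - 109\right) = -8 - 2349 = -2357$)
$5390 - \frac{u}{-30942} = 5390 - - \frac{2357}{-30942} = 5390 - \left(-2357\right) \left(- \frac{1}{30942}\right) = 5390 - \frac{2357}{30942} = \frac{166775023}{30942}$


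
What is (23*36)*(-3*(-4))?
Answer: 9936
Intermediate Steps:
(23*36)*(-3*(-4)) = 828*12 = 9936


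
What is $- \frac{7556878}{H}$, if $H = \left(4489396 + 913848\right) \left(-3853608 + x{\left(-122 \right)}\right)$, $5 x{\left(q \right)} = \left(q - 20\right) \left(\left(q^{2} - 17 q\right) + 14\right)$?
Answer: $\frac{2698885}{8366562088544} \approx 3.2258 \cdot 10^{-7}$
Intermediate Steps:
$x{\left(q \right)} = \frac{\left(-20 + q\right) \left(14 + q^{2} - 17 q\right)}{5}$ ($x{\left(q \right)} = \frac{\left(q - 20\right) \left(\left(q^{2} - 17 q\right) + 14\right)}{5} = \frac{\left(-20 + q\right) \left(14 + q^{2} - 17 q\right)}{5}$)
$H = - \frac{117131869239616}{5}$ ($H = \left(4489396 + 913848\right) \left(-3853608 + \left(-56 - \frac{37 \left(-122\right)^{2}}{5} + \frac{\left(-122\right)^{3}}{5} + \frac{354}{5} \left(-122\right)\right)\right) = 5403244 \left(-3853608 - \frac{2410024}{5}\right) = 5403244 \left(- \frac{21678064}{5}\right) = - \frac{117131869239616}{5} \approx -2.3426 \cdot 10^{13}$)
$- \frac{7556878}{H} = - \frac{7556878}{- \frac{117131869239616}{5}} = \left(-7556878\right) \left(- \frac{5}{117131869239616}\right) = \frac{2698885}{8366562088544}$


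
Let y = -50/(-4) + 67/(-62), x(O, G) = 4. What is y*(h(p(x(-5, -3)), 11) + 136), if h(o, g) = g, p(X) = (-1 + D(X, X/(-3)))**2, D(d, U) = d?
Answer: 52038/31 ≈ 1678.6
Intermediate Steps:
p(X) = (-1 + X)**2
y = 354/31 (y = -50*(-1/4) + 67*(-1/62) = 25/2 - 67/62 = 354/31 ≈ 11.419)
y*(h(p(x(-5, -3)), 11) + 136) = 354*(11 + 136)/31 = (354/31)*147 = 52038/31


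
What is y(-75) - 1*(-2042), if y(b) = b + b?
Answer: 1892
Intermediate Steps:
y(b) = 2*b
y(-75) - 1*(-2042) = 2*(-75) - 1*(-2042) = -150 + 2042 = 1892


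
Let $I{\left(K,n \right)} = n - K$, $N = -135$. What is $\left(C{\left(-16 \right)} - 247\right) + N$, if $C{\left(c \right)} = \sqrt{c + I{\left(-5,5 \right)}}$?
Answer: $-382 + i \sqrt{6} \approx -382.0 + 2.4495 i$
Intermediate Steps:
$C{\left(c \right)} = \sqrt{10 + c}$ ($C{\left(c \right)} = \sqrt{c + \left(5 - -5\right)} = \sqrt{c + \left(5 + 5\right)} = \sqrt{c + 10} = \sqrt{10 + c}$)
$\left(C{\left(-16 \right)} - 247\right) + N = \left(\sqrt{10 - 16} - 247\right) - 135 = \left(\sqrt{-6} - 247\right) - 135 = \left(i \sqrt{6} - 247\right) - 135 = \left(-247 + i \sqrt{6}\right) - 135 = -382 + i \sqrt{6}$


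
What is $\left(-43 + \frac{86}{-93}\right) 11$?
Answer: $- \frac{44935}{93} \approx -483.17$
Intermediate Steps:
$\left(-43 + \frac{86}{-93}\right) 11 = \left(-43 + 86 \left(- \frac{1}{93}\right)\right) 11 = \left(-43 - \frac{86}{93}\right) 11 = \left(- \frac{4085}{93}\right) 11 = - \frac{44935}{93}$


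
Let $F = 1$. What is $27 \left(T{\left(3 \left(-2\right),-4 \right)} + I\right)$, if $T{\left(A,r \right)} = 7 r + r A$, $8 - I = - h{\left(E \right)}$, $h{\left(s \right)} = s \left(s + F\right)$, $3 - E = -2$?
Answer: $918$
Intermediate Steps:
$E = 5$ ($E = 3 - -2 = 3 + 2 = 5$)
$h{\left(s \right)} = s \left(1 + s\right)$ ($h{\left(s \right)} = s \left(s + 1\right) = s \left(1 + s\right)$)
$I = 38$ ($I = 8 - - 5 \left(1 + 5\right) = 8 - - 5 \cdot 6 = 8 - \left(-1\right) 30 = 8 - -30 = 8 + 30 = 38$)
$T{\left(A,r \right)} = 7 r + A r$
$27 \left(T{\left(3 \left(-2\right),-4 \right)} + I\right) = 27 \left(- 4 \left(7 + 3 \left(-2\right)\right) + 38\right) = 27 \left(- 4 \left(7 - 6\right) + 38\right) = 27 \left(\left(-4\right) 1 + 38\right) = 27 \left(-4 + 38\right) = 27 \cdot 34 = 918$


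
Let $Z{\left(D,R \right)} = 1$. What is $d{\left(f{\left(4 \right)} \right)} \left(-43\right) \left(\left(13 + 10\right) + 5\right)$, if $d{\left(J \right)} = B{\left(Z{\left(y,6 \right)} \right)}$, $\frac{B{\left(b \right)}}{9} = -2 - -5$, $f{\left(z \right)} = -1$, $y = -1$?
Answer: $-32508$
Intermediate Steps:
$B{\left(b \right)} = 27$ ($B{\left(b \right)} = 9 \left(-2 - -5\right) = 9 \left(-2 + 5\right) = 9 \cdot 3 = 27$)
$d{\left(J \right)} = 27$
$d{\left(f{\left(4 \right)} \right)} \left(-43\right) \left(\left(13 + 10\right) + 5\right) = 27 \left(-43\right) \left(\left(13 + 10\right) + 5\right) = - 1161 \left(23 + 5\right) = \left(-1161\right) 28 = -32508$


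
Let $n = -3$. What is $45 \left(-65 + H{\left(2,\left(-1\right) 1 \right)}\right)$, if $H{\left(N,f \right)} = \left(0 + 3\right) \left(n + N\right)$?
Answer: $-3060$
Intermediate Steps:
$H{\left(N,f \right)} = -9 + 3 N$ ($H{\left(N,f \right)} = \left(0 + 3\right) \left(-3 + N\right) = 3 \left(-3 + N\right) = -9 + 3 N$)
$45 \left(-65 + H{\left(2,\left(-1\right) 1 \right)}\right) = 45 \left(-65 + \left(-9 + 3 \cdot 2\right)\right) = 45 \left(-65 + \left(-9 + 6\right)\right) = 45 \left(-65 - 3\right) = 45 \left(-68\right) = -3060$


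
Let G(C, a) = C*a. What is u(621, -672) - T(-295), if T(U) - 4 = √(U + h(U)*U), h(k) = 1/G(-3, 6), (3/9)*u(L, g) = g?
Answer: -2020 - I*√10030/6 ≈ -2020.0 - 16.692*I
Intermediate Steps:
u(L, g) = 3*g
h(k) = -1/18 (h(k) = 1/(-3*6) = 1/(-18) = -1/18)
T(U) = 4 + √34*√U/6 (T(U) = 4 + √(U - U/18) = 4 + √(17*U/18) = 4 + √34*√U/6)
u(621, -672) - T(-295) = 3*(-672) - (4 + √34*√(-295)/6) = -2016 - (4 + √34*(I*√295)/6) = -2016 - (4 + I*√10030/6) = -2016 + (-4 - I*√10030/6) = -2020 - I*√10030/6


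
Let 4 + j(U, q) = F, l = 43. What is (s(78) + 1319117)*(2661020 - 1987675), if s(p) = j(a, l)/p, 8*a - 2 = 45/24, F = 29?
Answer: 69281242070095/78 ≈ 8.8822e+11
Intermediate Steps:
a = 31/64 (a = ¼ + (45/24)/8 = ¼ + (45*(1/24))/8 = ¼ + (⅛)*(15/8) = ¼ + 15/64 = 31/64 ≈ 0.48438)
j(U, q) = 25 (j(U, q) = -4 + 29 = 25)
s(p) = 25/p
(s(78) + 1319117)*(2661020 - 1987675) = (25/78 + 1319117)*(2661020 - 1987675) = (25*(1/78) + 1319117)*673345 = (25/78 + 1319117)*673345 = (102891151/78)*673345 = 69281242070095/78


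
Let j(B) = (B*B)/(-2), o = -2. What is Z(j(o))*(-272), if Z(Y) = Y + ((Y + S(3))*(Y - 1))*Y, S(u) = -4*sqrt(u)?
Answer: 3808 + 6528*sqrt(3) ≈ 15115.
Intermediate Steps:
j(B) = -B**2/2 (j(B) = B**2*(-1/2) = -B**2/2)
Z(Y) = Y + Y*(-1 + Y)*(Y - 4*sqrt(3)) (Z(Y) = Y + ((Y - 4*sqrt(3))*(Y - 1))*Y = Y + ((Y - 4*sqrt(3))*(-1 + Y))*Y = Y + ((-1 + Y)*(Y - 4*sqrt(3)))*Y = Y + Y*(-1 + Y)*(Y - 4*sqrt(3)))
Z(j(o))*(-272) = ((-1/2*(-2)**2)*(1 + (-1/2*(-2)**2)**2 - (-1)*(-2)**2/2 + 4*sqrt(3) - 4*(-1/2*(-2)**2)*sqrt(3)))*(-272) = ((-1/2*4)*(1 + (-1/2*4)**2 - (-1)*4/2 + 4*sqrt(3) - 4*(-1/2*4)*sqrt(3)))*(-272) = -2*(1 + (-2)**2 - 1*(-2) + 4*sqrt(3) - 4*(-2)*sqrt(3))*(-272) = -2*(1 + 4 + 2 + 4*sqrt(3) + 8*sqrt(3))*(-272) = -2*(7 + 12*sqrt(3))*(-272) = (-14 - 24*sqrt(3))*(-272) = 3808 + 6528*sqrt(3)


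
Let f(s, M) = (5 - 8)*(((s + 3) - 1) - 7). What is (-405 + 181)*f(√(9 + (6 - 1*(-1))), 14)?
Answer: -672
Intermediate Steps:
f(s, M) = 15 - 3*s (f(s, M) = -3*(((3 + s) - 1) - 7) = -3*((2 + s) - 7) = -3*(-5 + s) = 15 - 3*s)
(-405 + 181)*f(√(9 + (6 - 1*(-1))), 14) = (-405 + 181)*(15 - 3*√(9 + (6 - 1*(-1)))) = -224*(15 - 3*√(9 + (6 + 1))) = -224*(15 - 3*√(9 + 7)) = -224*(15 - 3*√16) = -224*(15 - 3*4) = -224*(15 - 12) = -224*3 = -672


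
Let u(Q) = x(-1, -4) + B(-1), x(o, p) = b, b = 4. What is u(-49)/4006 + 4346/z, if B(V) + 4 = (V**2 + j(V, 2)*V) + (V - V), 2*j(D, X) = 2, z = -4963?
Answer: -4346/4963 ≈ -0.87568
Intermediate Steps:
j(D, X) = 1 (j(D, X) = (1/2)*2 = 1)
B(V) = -4 + V + V**2 (B(V) = -4 + ((V**2 + 1*V) + (V - V)) = -4 + ((V**2 + V) + 0) = -4 + ((V + V**2) + 0) = -4 + (V + V**2) = -4 + V + V**2)
x(o, p) = 4
u(Q) = 0 (u(Q) = 4 + (-4 - 1 + (-1)**2) = 4 + (-4 - 1 + 1) = 4 - 4 = 0)
u(-49)/4006 + 4346/z = 0/4006 + 4346/(-4963) = 0*(1/4006) + 4346*(-1/4963) = 0 - 4346/4963 = -4346/4963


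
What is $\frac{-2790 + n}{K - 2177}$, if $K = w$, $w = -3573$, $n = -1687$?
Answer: $\frac{4477}{5750} \approx 0.77861$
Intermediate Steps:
$K = -3573$
$\frac{-2790 + n}{K - 2177} = \frac{-2790 - 1687}{-3573 - 2177} = - \frac{4477}{-5750} = \left(-4477\right) \left(- \frac{1}{5750}\right) = \frac{4477}{5750}$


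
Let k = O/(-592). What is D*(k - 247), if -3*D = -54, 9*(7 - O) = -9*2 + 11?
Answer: -658043/148 ≈ -4446.2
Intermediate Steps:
O = 70/9 (O = 7 - (-9*2 + 11)/9 = 7 - (-18 + 11)/9 = 7 - ⅑*(-7) = 7 + 7/9 = 70/9 ≈ 7.7778)
D = 18 (D = -⅓*(-54) = 18)
k = -35/2664 (k = (70/9)/(-592) = (70/9)*(-1/592) = -35/2664 ≈ -0.013138)
D*(k - 247) = 18*(-35/2664 - 247) = 18*(-658043/2664) = -658043/148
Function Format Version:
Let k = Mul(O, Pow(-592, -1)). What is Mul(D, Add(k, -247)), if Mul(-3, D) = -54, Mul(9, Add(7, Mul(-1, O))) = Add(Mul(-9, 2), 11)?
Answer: Rational(-658043, 148) ≈ -4446.2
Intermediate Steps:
O = Rational(70, 9) (O = Add(7, Mul(Rational(-1, 9), Add(Mul(-9, 2), 11))) = Add(7, Mul(Rational(-1, 9), Add(-18, 11))) = Add(7, Mul(Rational(-1, 9), -7)) = Add(7, Rational(7, 9)) = Rational(70, 9) ≈ 7.7778)
D = 18 (D = Mul(Rational(-1, 3), -54) = 18)
k = Rational(-35, 2664) (k = Mul(Rational(70, 9), Pow(-592, -1)) = Mul(Rational(70, 9), Rational(-1, 592)) = Rational(-35, 2664) ≈ -0.013138)
Mul(D, Add(k, -247)) = Mul(18, Add(Rational(-35, 2664), -247)) = Mul(18, Rational(-658043, 2664)) = Rational(-658043, 148)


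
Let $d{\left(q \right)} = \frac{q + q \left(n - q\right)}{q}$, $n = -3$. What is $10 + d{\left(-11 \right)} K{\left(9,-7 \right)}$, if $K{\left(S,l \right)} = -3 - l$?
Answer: $46$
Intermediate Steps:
$d{\left(q \right)} = \frac{q + q \left(-3 - q\right)}{q}$
$10 + d{\left(-11 \right)} K{\left(9,-7 \right)} = 10 + \left(-2 - -11\right) \left(-3 - -7\right) = 10 + \left(-2 + 11\right) \left(-3 + 7\right) = 10 + 9 \cdot 4 = 10 + 36 = 46$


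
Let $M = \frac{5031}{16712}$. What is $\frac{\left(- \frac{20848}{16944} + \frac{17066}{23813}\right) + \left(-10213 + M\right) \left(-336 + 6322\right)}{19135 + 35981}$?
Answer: $- \frac{12882072821790911795}{11614116948401232} \approx -1109.2$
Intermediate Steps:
$M = \frac{5031}{16712}$ ($M = 5031 \cdot \frac{1}{16712} = \frac{5031}{16712} \approx 0.30104$)
$\frac{\left(- \frac{20848}{16944} + \frac{17066}{23813}\right) + \left(-10213 + M\right) \left(-336 + 6322\right)}{19135 + 35981} = \frac{\left(- \frac{20848}{16944} + \frac{17066}{23813}\right) + \left(-10213 + \frac{5031}{16712}\right) \left(-336 + 6322\right)}{19135 + 35981} = \frac{\left(\left(-20848\right) \frac{1}{16944} + 17066 \cdot \frac{1}{23813}\right) - \frac{510829152625}{8356}}{55116} = \left(\left(- \frac{1303}{1059} + \frac{17066}{23813}\right) - \frac{510829152625}{8356}\right) \frac{1}{55116} = \left(- \frac{12955445}{25217967} - \frac{510829152625}{8356}\right) \frac{1}{55116} = \left(- \frac{12882072821790911795}{210721332252}\right) \frac{1}{55116} = - \frac{12882072821790911795}{11614116948401232}$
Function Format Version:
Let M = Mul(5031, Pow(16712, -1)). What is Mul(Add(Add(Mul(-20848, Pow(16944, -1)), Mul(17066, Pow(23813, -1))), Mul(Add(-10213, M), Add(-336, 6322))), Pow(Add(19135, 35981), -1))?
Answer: Rational(-12882072821790911795, 11614116948401232) ≈ -1109.2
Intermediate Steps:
M = Rational(5031, 16712) (M = Mul(5031, Rational(1, 16712)) = Rational(5031, 16712) ≈ 0.30104)
Mul(Add(Add(Mul(-20848, Pow(16944, -1)), Mul(17066, Pow(23813, -1))), Mul(Add(-10213, M), Add(-336, 6322))), Pow(Add(19135, 35981), -1)) = Mul(Add(Add(Mul(-20848, Pow(16944, -1)), Mul(17066, Pow(23813, -1))), Mul(Add(-10213, Rational(5031, 16712)), Add(-336, 6322))), Pow(Add(19135, 35981), -1)) = Mul(Add(Add(Mul(-20848, Rational(1, 16944)), Mul(17066, Rational(1, 23813))), Mul(Rational(-170674625, 16712), 5986)), Pow(55116, -1)) = Mul(Add(Add(Rational(-1303, 1059), Rational(17066, 23813)), Rational(-510829152625, 8356)), Rational(1, 55116)) = Mul(Add(Rational(-12955445, 25217967), Rational(-510829152625, 8356)), Rational(1, 55116)) = Mul(Rational(-12882072821790911795, 210721332252), Rational(1, 55116)) = Rational(-12882072821790911795, 11614116948401232)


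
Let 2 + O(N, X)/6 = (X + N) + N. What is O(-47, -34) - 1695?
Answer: -2475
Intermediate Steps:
O(N, X) = -12 + 6*X + 12*N (O(N, X) = -12 + 6*((X + N) + N) = -12 + 6*((N + X) + N) = -12 + 6*(X + 2*N) = -12 + (6*X + 12*N) = -12 + 6*X + 12*N)
O(-47, -34) - 1695 = (-12 + 6*(-34) + 12*(-47)) - 1695 = (-12 - 204 - 564) - 1695 = -780 - 1695 = -2475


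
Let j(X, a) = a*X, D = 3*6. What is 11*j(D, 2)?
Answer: 396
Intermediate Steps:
D = 18
j(X, a) = X*a
11*j(D, 2) = 11*(18*2) = 11*36 = 396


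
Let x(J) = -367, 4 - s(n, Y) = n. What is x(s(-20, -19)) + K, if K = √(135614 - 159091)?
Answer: -367 + I*√23477 ≈ -367.0 + 153.22*I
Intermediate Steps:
s(n, Y) = 4 - n
K = I*√23477 (K = √(-23477) = I*√23477 ≈ 153.22*I)
x(s(-20, -19)) + K = -367 + I*√23477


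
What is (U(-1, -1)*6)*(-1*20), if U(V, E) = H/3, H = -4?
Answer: 160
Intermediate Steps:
U(V, E) = -4/3
(U(-1, -1)*6)*(-1*20) = (-4/3*6)*(-1*20) = -8*(-20) = 160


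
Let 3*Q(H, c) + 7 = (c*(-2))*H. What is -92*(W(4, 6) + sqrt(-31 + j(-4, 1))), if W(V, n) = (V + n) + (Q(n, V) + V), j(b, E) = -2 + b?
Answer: 1196/3 - 92*I*sqrt(37) ≈ 398.67 - 559.61*I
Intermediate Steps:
Q(H, c) = -7/3 - 2*H*c/3 (Q(H, c) = -7/3 + ((c*(-2))*H)/3 = -7/3 + ((-2*c)*H)/3 = -7/3 + (-2*H*c)/3 = -7/3 - 2*H*c/3)
W(V, n) = -7/3 + n + 2*V - 2*V*n/3 (W(V, n) = (V + n) + ((-7/3 - 2*n*V/3) + V) = (V + n) + ((-7/3 - 2*V*n/3) + V) = (V + n) + (-7/3 + V - 2*V*n/3) = -7/3 + n + 2*V - 2*V*n/3)
-92*(W(4, 6) + sqrt(-31 + j(-4, 1))) = -92*((-7/3 + 6 + 2*4 - 2/3*4*6) + sqrt(-31 + (-2 - 4))) = -92*((-7/3 + 6 + 8 - 16) + sqrt(-31 - 6)) = -92*(-13/3 + sqrt(-37)) = -92*(-13/3 + I*sqrt(37)) = 1196/3 - 92*I*sqrt(37)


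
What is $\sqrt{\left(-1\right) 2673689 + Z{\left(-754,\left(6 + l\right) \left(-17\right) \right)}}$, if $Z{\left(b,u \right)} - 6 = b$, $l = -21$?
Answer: $i \sqrt{2674437} \approx 1635.4 i$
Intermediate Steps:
$Z{\left(b,u \right)} = 6 + b$
$\sqrt{\left(-1\right) 2673689 + Z{\left(-754,\left(6 + l\right) \left(-17\right) \right)}} = \sqrt{\left(-1\right) 2673689 + \left(6 - 754\right)} = \sqrt{-2673689 - 748} = \sqrt{-2674437} = i \sqrt{2674437}$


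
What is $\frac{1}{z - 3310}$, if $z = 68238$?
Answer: $\frac{1}{64928} \approx 1.5402 \cdot 10^{-5}$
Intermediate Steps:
$\frac{1}{z - 3310} = \frac{1}{68238 - 3310} = \frac{1}{64928}$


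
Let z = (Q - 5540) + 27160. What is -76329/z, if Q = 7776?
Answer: -76329/29396 ≈ -2.5966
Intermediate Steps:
z = 29396 (z = (7776 - 5540) + 27160 = 2236 + 27160 = 29396)
-76329/z = -76329/29396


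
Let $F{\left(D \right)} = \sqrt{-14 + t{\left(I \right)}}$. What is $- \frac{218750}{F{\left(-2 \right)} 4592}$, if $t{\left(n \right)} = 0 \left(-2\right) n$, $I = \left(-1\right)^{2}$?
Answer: $\frac{15625 i \sqrt{14}}{4592} \approx 12.732 i$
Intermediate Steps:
$I = 1$
$t{\left(n \right)} = 0$ ($t{\left(n \right)} = 0 n = 0$)
$F{\left(D \right)} = i \sqrt{14}$ ($F{\left(D \right)} = \sqrt{-14 + 0} = \sqrt{-14} = i \sqrt{14}$)
$- \frac{218750}{F{\left(-2 \right)} 4592} = - \frac{218750}{i \sqrt{14} \cdot 4592} = - \frac{218750}{4592 i \sqrt{14}} = - 218750 \left(- \frac{i \sqrt{14}}{64288}\right) = \frac{15625 i \sqrt{14}}{4592}$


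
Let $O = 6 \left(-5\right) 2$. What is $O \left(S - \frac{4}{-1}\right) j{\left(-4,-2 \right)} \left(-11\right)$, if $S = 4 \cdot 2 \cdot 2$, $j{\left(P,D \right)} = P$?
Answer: $-52800$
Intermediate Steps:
$S = 16$ ($S = 8 \cdot 2 = 16$)
$O = -60$ ($O = \left(-30\right) 2 = -60$)
$O \left(S - \frac{4}{-1}\right) j{\left(-4,-2 \right)} \left(-11\right) = - 60 \left(16 - \frac{4}{-1}\right) \left(-4\right) \left(-11\right) = - 60 \left(16 - -4\right) \left(-4\right) \left(-11\right) = - 60 \left(16 + 4\right) \left(-4\right) \left(-11\right) = - 60 \cdot 20 \left(-4\right) \left(-11\right) = \left(-60\right) \left(-80\right) \left(-11\right) = 4800 \left(-11\right) = -52800$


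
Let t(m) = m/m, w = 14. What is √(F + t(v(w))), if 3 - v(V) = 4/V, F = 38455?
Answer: 2*√9614 ≈ 196.10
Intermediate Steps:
v(V) = 3 - 4/V
t(m) = 1
√(F + t(v(w))) = √(38455 + 1) = √38456 = 2*√9614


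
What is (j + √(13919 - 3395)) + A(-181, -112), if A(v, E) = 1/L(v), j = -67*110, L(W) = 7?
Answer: -51589/7 + 2*√2631 ≈ -7267.3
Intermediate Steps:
j = -7370
A(v, E) = ⅐ (A(v, E) = 1/7 = ⅐)
(j + √(13919 - 3395)) + A(-181, -112) = (-7370 + √(13919 - 3395)) + ⅐ = (-7370 + √10524) + ⅐ = (-7370 + 2*√2631) + ⅐ = -51589/7 + 2*√2631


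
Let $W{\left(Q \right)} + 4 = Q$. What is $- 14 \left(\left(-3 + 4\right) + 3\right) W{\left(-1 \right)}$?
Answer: $280$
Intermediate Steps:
$W{\left(Q \right)} = -4 + Q$
$- 14 \left(\left(-3 + 4\right) + 3\right) W{\left(-1 \right)} = - 14 \left(\left(-3 + 4\right) + 3\right) \left(-4 - 1\right) = - 14 \left(1 + 3\right) \left(-5\right) = \left(-14\right) 4 \left(-5\right) = \left(-56\right) \left(-5\right) = 280$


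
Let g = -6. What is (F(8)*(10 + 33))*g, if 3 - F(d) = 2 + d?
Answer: 1806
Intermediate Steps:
F(d) = 1 - d (F(d) = 3 - (2 + d) = 3 + (-2 - d) = 1 - d)
(F(8)*(10 + 33))*g = ((1 - 1*8)*(10 + 33))*(-6) = ((1 - 8)*43)*(-6) = -7*43*(-6) = -301*(-6) = 1806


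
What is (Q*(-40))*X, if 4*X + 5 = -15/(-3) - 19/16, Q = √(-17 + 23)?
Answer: 95*√6/8 ≈ 29.088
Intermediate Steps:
Q = √6 ≈ 2.4495
X = -19/64 (X = -5/4 + (-15/(-3) - 19/16)/4 = -5/4 + (-15*(-⅓) - 19*1/16)/4 = -5/4 + (5 - 19/16)/4 = -5/4 + (¼)*(61/16) = -5/4 + 61/64 = -19/64 ≈ -0.29688)
(Q*(-40))*X = (√6*(-40))*(-19/64) = -40*√6*(-19/64) = 95*√6/8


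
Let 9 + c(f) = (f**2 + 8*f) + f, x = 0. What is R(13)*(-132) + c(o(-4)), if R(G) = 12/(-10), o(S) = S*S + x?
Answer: 2747/5 ≈ 549.40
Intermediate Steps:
o(S) = S**2 (o(S) = S*S + 0 = S**2 + 0 = S**2)
c(f) = -9 + f**2 + 9*f (c(f) = -9 + ((f**2 + 8*f) + f) = -9 + (f**2 + 9*f) = -9 + f**2 + 9*f)
R(G) = -6/5 (R(G) = 12*(-1/10) = -6/5)
R(13)*(-132) + c(o(-4)) = -6/5*(-132) + (-9 + ((-4)**2)**2 + 9*(-4)**2) = 792/5 + (-9 + 16**2 + 9*16) = 792/5 + (-9 + 256 + 144) = 792/5 + 391 = 2747/5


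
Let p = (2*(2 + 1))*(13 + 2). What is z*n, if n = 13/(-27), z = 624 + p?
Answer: -3094/9 ≈ -343.78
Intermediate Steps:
p = 90 (p = (2*3)*15 = 6*15 = 90)
z = 714 (z = 624 + 90 = 714)
n = -13/27 (n = 13*(-1/27) = -13/27 ≈ -0.48148)
z*n = 714*(-13/27) = -3094/9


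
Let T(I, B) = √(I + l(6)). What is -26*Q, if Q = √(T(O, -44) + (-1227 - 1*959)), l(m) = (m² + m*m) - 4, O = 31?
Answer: -26*I*√(2186 - 3*√11) ≈ -1212.9*I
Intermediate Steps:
l(m) = -4 + 2*m² (l(m) = (m² + m²) - 4 = 2*m² - 4 = -4 + 2*m²)
T(I, B) = √(68 + I) (T(I, B) = √(I + (-4 + 2*6²)) = √(I + (-4 + 2*36)) = √(I + (-4 + 72)) = √(I + 68) = √(68 + I))
Q = √(-2186 + 3*√11) (Q = √(√(68 + 31) + (-1227 - 1*959)) = √(√99 + (-1227 - 959)) = √(3*√11 - 2186) = √(-2186 + 3*√11) ≈ 46.648*I)
-26*Q = -26*√(-2186 + 3*√11)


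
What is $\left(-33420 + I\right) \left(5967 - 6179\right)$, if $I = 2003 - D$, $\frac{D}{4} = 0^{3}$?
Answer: $6660404$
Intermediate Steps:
$D = 0$ ($D = 4 \cdot 0^{3} = 4 \cdot 0 = 0$)
$I = 2003$ ($I = 2003 - 0 = 2003 + 0 = 2003$)
$\left(-33420 + I\right) \left(5967 - 6179\right) = \left(-33420 + 2003\right) \left(5967 - 6179\right) = - 31417 \left(5967 + \left(-18515 + 12336\right)\right) = - 31417 \left(5967 - 6179\right) = \left(-31417\right) \left(-212\right) = 6660404$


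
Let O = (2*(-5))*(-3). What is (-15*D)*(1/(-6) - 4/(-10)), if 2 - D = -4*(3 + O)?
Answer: -469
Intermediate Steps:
O = 30 (O = -10*(-3) = 30)
D = 134 (D = 2 - (-4)*(3 + 30) = 2 - (-4)*33 = 2 - 1*(-132) = 2 + 132 = 134)
(-15*D)*(1/(-6) - 4/(-10)) = (-15*134)*(1/(-6) - 4/(-10)) = -2010*(1*(-⅙) - 4*(-⅒)) = -2010*(-⅙ + ⅖) = -2010*7/30 = -469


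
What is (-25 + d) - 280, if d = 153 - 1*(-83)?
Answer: -69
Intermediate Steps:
d = 236 (d = 153 + 83 = 236)
(-25 + d) - 280 = (-25 + 236) - 280 = 211 - 280 = -69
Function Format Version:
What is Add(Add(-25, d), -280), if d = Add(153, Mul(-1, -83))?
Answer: -69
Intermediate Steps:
d = 236 (d = Add(153, 83) = 236)
Add(Add(-25, d), -280) = Add(Add(-25, 236), -280) = Add(211, -280) = -69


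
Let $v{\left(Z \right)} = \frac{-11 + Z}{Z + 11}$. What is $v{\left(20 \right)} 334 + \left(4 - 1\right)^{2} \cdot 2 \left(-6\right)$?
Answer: $- \frac{342}{31} \approx -11.032$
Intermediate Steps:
$v{\left(Z \right)} = \frac{-11 + Z}{11 + Z}$
$v{\left(20 \right)} 334 + \left(4 - 1\right)^{2} \cdot 2 \left(-6\right) = \frac{-11 + 20}{11 + 20} \cdot 334 + \left(4 - 1\right)^{2} \cdot 2 \left(-6\right) = \frac{1}{31} \cdot 9 \cdot 334 + 3^{2} \cdot 2 \left(-6\right) = \frac{1}{31} \cdot 9 \cdot 334 + 9 \cdot 2 \left(-6\right) = \frac{9}{31} \cdot 334 + 18 \left(-6\right) = \frac{3006}{31} - 108 = - \frac{342}{31}$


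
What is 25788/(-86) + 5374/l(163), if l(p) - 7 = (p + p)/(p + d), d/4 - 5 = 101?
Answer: 78460244/190705 ≈ 411.42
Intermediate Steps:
d = 424 (d = 20 + 4*101 = 20 + 404 = 424)
l(p) = 7 + 2*p/(424 + p) (l(p) = 7 + (p + p)/(p + 424) = 7 + (2*p)/(424 + p) = 7 + 2*p/(424 + p))
25788/(-86) + 5374/l(163) = 25788/(-86) + 5374/(((2968 + 9*163)/(424 + 163))) = 25788*(-1/86) + 5374/(((2968 + 1467)/587)) = -12894/43 + 5374/(((1/587)*4435)) = -12894/43 + 5374/(4435/587) = -12894/43 + 5374*(587/4435) = -12894/43 + 3154538/4435 = 78460244/190705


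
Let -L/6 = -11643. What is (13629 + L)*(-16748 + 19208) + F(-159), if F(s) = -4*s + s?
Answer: 205378497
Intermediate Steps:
L = 69858 (L = -6*(-11643) = 69858)
F(s) = -3*s
(13629 + L)*(-16748 + 19208) + F(-159) = (13629 + 69858)*(-16748 + 19208) - 3*(-159) = 83487*2460 + 477 = 205378020 + 477 = 205378497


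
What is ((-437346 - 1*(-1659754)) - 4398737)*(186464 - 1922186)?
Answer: 5513224124538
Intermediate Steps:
((-437346 - 1*(-1659754)) - 4398737)*(186464 - 1922186) = ((-437346 + 1659754) - 4398737)*(-1735722) = (1222408 - 4398737)*(-1735722) = -3176329*(-1735722) = 5513224124538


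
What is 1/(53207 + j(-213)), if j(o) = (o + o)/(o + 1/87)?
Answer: 9265/492981386 ≈ 1.8794e-5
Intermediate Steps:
j(o) = 2*o/(1/87 + o) (j(o) = (2*o)/(o + 1/87) = (2*o)/(1/87 + o) = 2*o/(1/87 + o))
1/(53207 + j(-213)) = 1/(53207 + 174*(-213)/(1 + 87*(-213))) = 1/(53207 + 174*(-213)/(1 - 18531)) = 1/(53207 + 174*(-213)/(-18530)) = 1/(53207 + 174*(-213)*(-1/18530)) = 1/(53207 + 18531/9265) = 1/(492981386/9265) = 9265/492981386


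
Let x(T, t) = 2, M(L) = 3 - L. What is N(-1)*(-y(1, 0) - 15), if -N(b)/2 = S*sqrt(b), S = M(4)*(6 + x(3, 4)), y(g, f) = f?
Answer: -240*I ≈ -240.0*I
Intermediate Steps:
S = -8 (S = (3 - 1*4)*(6 + 2) = (3 - 4)*8 = -1*8 = -8)
N(b) = 16*sqrt(b) (N(b) = -(-16)*sqrt(b) = 16*sqrt(b))
N(-1)*(-y(1, 0) - 15) = (16*sqrt(-1))*(-1*0 - 15) = (16*I)*(0 - 15) = (16*I)*(-15) = -240*I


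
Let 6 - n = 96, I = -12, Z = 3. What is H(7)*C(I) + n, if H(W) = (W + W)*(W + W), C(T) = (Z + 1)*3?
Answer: 2262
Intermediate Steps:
n = -90 (n = 6 - 1*96 = 6 - 96 = -90)
C(T) = 12 (C(T) = (3 + 1)*3 = 4*3 = 12)
H(W) = 4*W² (H(W) = (2*W)*(2*W) = 4*W²)
H(7)*C(I) + n = (4*7²)*12 - 90 = (4*49)*12 - 90 = 196*12 - 90 = 2352 - 90 = 2262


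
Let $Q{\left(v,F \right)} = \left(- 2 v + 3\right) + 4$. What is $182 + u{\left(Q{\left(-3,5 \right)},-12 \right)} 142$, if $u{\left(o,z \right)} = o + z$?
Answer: $324$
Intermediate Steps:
$Q{\left(v,F \right)} = 7 - 2 v$ ($Q{\left(v,F \right)} = \left(3 - 2 v\right) + 4 = 7 - 2 v$)
$182 + u{\left(Q{\left(-3,5 \right)},-12 \right)} 142 = 182 + \left(\left(7 - -6\right) - 12\right) 142 = 182 + \left(\left(7 + 6\right) - 12\right) 142 = 182 + \left(13 - 12\right) 142 = 182 + 1 \cdot 142 = 182 + 142 = 324$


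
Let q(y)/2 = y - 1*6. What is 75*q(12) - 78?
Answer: 822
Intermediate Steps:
q(y) = -12 + 2*y (q(y) = 2*(y - 1*6) = 2*(y - 6) = 2*(-6 + y) = -12 + 2*y)
75*q(12) - 78 = 75*(-12 + 2*12) - 78 = 75*(-12 + 24) - 78 = 75*12 - 78 = 900 - 78 = 822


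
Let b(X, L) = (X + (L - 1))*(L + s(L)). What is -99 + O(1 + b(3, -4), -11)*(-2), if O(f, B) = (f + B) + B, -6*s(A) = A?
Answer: -211/3 ≈ -70.333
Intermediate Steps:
s(A) = -A/6
b(X, L) = 5*L*(-1 + L + X)/6 (b(X, L) = (X + (L - 1))*(L - L/6) = (X + (-1 + L))*(5*L/6) = (-1 + L + X)*(5*L/6) = 5*L*(-1 + L + X)/6)
O(f, B) = f + 2*B (O(f, B) = (B + f) + B = f + 2*B)
-99 + O(1 + b(3, -4), -11)*(-2) = -99 + ((1 + (5/6)*(-4)*(-1 - 4 + 3)) + 2*(-11))*(-2) = -99 + ((1 + (5/6)*(-4)*(-2)) - 22)*(-2) = -99 + ((1 + 20/3) - 22)*(-2) = -99 + (23/3 - 22)*(-2) = -99 - 43/3*(-2) = -99 + 86/3 = -211/3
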